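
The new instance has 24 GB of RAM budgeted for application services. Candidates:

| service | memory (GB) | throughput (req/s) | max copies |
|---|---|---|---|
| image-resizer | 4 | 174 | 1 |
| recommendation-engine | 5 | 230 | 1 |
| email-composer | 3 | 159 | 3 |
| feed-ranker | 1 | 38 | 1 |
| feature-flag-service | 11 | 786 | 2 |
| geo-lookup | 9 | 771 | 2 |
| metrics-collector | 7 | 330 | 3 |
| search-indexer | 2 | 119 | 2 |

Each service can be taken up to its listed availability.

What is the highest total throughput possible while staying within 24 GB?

Density check — geo-lookup 85.67, feature-flag-service 71.45, search-indexer 59.50, email-composer 53.00 are the best per GB.
The ratio heuristic lands on feed-ranker + 2×geo-lookup + 2×search-indexer (1818) but leaves 1 GB idle.
Dropping feed-ranker and 2×search-indexer frees 5 GB; slotting in 2×email-composer (6 GB) lifts the total to 1860 at 24 GB.
Nothing else within 24 GB beats 1860.

1860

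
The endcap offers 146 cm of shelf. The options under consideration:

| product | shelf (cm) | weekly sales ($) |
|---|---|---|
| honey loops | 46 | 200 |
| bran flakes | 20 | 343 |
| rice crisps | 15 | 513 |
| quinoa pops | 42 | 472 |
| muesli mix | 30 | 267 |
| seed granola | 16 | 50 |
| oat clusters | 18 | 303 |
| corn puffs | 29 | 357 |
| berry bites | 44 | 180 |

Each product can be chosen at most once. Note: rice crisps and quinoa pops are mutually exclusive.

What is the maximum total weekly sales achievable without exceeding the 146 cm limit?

Bran flakes + rice crisps + muesli mix + seed granola + oat clusters + corn puffs uses 128 of the 146 cm and totals 1833.
No other feasible combination exceeds 1833.

1833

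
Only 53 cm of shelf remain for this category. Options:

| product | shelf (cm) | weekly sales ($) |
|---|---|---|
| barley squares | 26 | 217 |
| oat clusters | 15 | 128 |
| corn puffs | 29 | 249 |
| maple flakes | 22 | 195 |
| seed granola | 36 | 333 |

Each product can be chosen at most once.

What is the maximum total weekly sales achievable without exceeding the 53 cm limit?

461

Density check — seed granola 9.25, maple flakes 8.86, corn puffs 8.59 are the best per cm.
Taking oat clusters + seed granola: 51 cm used, 461 in weekly sales.
Next best is corn puffs + maple flakes at 444 (51 cm) — short by 17.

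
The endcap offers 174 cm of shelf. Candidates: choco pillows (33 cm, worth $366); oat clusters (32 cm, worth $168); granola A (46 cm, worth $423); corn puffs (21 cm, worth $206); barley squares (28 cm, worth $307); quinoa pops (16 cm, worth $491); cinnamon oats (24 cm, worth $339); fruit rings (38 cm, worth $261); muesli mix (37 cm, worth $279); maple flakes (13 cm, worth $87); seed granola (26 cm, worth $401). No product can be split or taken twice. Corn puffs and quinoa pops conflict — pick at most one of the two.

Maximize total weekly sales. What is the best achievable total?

Density check — quinoa pops 30.69, seed granola 15.42, cinnamon oats 14.12, choco pillows 11.09 are the best per cm.
Best packing: choco pillows + granola A + barley squares + quinoa pops + cinnamon oats + seed granola — 173 cm, 2327 total.
Runner-up choco pillows + barley squares + quinoa pops + cinnamon oats + muesli mix + seed granola tops out at 2183.

2327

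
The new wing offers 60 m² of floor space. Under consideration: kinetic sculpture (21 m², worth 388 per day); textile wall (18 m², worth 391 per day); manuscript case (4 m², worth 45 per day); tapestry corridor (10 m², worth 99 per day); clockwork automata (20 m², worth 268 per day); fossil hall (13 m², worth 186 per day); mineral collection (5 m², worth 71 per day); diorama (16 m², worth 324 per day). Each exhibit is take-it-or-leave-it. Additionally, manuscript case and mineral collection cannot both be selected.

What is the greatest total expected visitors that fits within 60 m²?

1174

Density check — textile wall 21.72, diorama 20.25, kinetic sculpture 18.48 are the best per m².
Taking kinetic sculpture + textile wall + mineral collection + diorama: 60 m² used, 1174 in expected visitors.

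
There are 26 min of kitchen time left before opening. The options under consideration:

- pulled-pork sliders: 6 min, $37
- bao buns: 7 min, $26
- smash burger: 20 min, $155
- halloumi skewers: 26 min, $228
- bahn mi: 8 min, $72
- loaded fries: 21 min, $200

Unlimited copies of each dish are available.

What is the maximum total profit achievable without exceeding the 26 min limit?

Taking the top-ratio dishes first gives loaded fries for 200 (21 min).
Replace loaded fries with halloumi skewers: the trade gains 28 net, giving 228 at 26 min.

228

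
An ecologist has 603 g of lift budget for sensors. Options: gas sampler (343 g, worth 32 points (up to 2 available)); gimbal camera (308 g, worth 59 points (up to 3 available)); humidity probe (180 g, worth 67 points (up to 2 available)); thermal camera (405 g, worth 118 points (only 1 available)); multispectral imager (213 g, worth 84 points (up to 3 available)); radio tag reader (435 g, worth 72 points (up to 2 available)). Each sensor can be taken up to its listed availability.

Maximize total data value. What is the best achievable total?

218

The ratio heuristic lands on 2×multispectral imager (168) but leaves 177 g idle.
Dropping multispectral imager frees 213 g; slotting in 2×humidity probe (360 g) lifts the total to 218 at 573 g.
Every other selection either busts 603 g or exceeds an availability limit or fails to beat 218.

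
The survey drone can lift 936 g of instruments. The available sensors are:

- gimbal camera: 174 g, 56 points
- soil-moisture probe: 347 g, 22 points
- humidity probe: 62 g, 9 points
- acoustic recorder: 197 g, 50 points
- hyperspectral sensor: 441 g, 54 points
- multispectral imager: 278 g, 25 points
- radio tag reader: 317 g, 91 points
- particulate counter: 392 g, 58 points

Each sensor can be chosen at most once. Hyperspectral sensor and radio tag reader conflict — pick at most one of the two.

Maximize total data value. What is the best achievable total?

206

By data value per g: gimbal camera 0.32, radio tag reader 0.29, acoustic recorder 0.25, particulate counter 0.15 lead.
Taking gimbal camera + humidity probe + acoustic recorder + radio tag reader: 750 g used, 206 in data value.
The spare 186 g is too small for any remaining sensor, and no feasible exchange beats 206.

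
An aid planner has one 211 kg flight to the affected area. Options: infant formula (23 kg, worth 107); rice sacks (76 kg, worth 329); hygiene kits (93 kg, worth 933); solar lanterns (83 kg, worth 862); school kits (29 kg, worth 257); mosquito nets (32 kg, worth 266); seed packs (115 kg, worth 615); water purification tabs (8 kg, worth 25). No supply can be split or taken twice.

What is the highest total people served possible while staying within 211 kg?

By people served per kg: solar lanterns 10.39, hygiene kits 10.03, school kits 8.86, mosquito nets 8.31 lead.
The ratio heuristic lands on hygiene kits + solar lanterns + school kits (2052) but leaves 6 kg idle.
The 29 kg tied up in school kits is better spent on mosquito nets — total rises to 2061 (208 kg).
The spare 3 kg is too small for any remaining supply, and no exchange beats 2061.

2061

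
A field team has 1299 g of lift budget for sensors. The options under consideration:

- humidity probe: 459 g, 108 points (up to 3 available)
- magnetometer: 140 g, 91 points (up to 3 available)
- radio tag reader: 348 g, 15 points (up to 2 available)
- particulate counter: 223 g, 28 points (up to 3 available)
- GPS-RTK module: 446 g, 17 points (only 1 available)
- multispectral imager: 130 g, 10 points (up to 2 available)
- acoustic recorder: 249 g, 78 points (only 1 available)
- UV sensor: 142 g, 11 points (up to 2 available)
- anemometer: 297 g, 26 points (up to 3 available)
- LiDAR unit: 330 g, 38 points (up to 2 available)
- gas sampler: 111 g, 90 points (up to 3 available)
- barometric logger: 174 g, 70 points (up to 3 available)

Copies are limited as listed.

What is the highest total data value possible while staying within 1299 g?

753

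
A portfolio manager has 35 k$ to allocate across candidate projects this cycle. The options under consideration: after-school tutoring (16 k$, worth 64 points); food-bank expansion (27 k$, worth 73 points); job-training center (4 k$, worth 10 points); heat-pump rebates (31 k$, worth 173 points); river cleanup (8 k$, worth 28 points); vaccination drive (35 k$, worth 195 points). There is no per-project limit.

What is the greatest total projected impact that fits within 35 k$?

195

By projected impact per k$: heat-pump rebates 5.58, vaccination drive 5.57, after-school tutoring 4.00 lead.
A density-first pass picks job-training center + heat-pump rebates — 183 at 35 k$.
Replace job-training center and heat-pump rebates with vaccination drive: the trade gains 12 net, giving 195 at 35 k$.
Nothing else within 35 k$ beats 195.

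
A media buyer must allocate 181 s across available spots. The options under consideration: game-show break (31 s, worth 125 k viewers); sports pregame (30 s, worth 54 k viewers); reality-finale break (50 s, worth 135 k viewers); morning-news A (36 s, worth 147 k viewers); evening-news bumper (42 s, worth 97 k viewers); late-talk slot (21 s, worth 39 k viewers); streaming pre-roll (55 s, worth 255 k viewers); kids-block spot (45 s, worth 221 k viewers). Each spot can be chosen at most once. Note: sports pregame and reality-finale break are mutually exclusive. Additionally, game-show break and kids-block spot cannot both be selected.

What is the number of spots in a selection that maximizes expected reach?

4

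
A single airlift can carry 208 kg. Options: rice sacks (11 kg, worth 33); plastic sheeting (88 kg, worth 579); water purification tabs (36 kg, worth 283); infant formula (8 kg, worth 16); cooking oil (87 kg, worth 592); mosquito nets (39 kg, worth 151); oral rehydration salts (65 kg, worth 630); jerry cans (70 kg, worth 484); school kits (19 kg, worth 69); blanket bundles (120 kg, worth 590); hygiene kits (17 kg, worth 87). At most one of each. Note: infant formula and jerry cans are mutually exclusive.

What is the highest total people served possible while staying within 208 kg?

1592

Filling by ratio: water purification tabs + oral rehydration salts + jerry cans + school kits + hygiene kits for 1553, with 1 kg left unused.
Dropping jerry cans and school kits frees 89 kg; slotting in cooking oil (87 kg) lifts the total to 1592 at 205 kg.
The closest alternative, plastic sheeting + water purification tabs + oral rehydration salts + hygiene kits, reaches only 1579.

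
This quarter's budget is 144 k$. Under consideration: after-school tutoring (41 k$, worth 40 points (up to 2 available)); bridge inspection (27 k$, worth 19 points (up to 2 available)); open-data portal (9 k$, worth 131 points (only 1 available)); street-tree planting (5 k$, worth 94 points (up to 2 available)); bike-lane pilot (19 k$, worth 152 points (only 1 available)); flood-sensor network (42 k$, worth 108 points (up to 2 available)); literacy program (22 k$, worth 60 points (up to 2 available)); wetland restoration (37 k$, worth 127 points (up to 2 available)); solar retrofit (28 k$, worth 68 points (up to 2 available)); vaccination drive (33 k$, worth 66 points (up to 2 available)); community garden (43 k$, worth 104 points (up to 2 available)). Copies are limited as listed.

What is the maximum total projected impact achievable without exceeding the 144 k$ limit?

Taking the top-ratio projects first gives open-data portal + 2×street-tree planting + bike-lane pilot + literacy program + 2×wetland restoration for 785 (134 k$).
The 22 k$ tied up in literacy program is better spent on solar retrofit — total rises to 793 (140 k$).
Every other selection either busts 144 k$ or exceeds an availability limit or fails to beat 793.

793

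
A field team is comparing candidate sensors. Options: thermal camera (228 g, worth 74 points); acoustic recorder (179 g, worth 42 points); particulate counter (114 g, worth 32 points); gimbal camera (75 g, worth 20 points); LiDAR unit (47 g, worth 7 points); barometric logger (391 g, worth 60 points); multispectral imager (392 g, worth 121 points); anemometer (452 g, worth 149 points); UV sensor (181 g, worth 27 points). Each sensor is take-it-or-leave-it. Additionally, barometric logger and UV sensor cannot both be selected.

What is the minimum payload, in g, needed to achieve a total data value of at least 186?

613

Need the lightest bundle worth ≥ 186.
Taking particulate counter + LiDAR unit + anemometer gives 188 (≥ 186) for 613 g.
No combination under 613 g hits 186.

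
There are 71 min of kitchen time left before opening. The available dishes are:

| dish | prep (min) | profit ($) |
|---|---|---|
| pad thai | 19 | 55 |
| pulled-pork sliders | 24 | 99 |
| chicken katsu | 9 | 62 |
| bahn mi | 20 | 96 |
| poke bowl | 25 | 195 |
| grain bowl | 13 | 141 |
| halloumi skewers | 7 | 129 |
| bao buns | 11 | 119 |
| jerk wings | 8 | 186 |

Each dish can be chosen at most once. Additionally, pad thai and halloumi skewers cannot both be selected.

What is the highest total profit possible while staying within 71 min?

770

The ratio ordering already packs tightly: poke bowl + grain bowl + halloumi skewers + bao buns + jerk wings, 64 min, 770.
The closest alternative, chicken katsu + bahn mi + grain bowl + halloumi skewers + bao buns + jerk wings, reaches only 733.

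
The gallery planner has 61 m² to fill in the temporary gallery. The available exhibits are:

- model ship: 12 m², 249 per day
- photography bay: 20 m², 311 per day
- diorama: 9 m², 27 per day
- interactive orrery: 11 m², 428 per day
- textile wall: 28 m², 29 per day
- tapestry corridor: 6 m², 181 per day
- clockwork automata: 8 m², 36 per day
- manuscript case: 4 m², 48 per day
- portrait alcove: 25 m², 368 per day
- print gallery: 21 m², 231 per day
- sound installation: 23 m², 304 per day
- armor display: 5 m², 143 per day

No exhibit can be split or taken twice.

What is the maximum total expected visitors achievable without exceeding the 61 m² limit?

Greedy by ratio would take model ship + photography bay + interactive orrery + tapestry corridor + manuscript case + armor display: 58 m² used, total 1360.
Replace photography bay and manuscript case with portrait alcove: the trade gains 9 net, giving 1369 at 59 m².
An exhaustive check of the 4096 subsets confirms 1369.

1369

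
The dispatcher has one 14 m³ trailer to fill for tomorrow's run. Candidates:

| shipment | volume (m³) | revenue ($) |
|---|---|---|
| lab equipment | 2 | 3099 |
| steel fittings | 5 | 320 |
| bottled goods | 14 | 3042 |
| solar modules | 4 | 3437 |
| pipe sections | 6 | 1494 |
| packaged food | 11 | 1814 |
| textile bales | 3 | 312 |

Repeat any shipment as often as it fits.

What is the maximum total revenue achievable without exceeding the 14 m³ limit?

21693

7×lab equipment uses 14 of the 14 m³ and totals 21693.
That's the maximum — no swap from here does better than 21693.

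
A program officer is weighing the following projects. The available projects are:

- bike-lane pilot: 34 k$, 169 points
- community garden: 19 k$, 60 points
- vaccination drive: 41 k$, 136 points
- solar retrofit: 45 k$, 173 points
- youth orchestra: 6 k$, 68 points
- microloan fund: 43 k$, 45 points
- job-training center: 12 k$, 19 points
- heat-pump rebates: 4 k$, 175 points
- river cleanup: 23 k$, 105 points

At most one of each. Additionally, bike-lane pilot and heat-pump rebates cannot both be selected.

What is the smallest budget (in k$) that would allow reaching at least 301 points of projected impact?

29

Need the lightest bundle worth ≥ 301.
community garden + youth orchestra + heat-pump rebates: 303 projected impact at 29 k$.
Below 29 k$ the best achievable stays under 301.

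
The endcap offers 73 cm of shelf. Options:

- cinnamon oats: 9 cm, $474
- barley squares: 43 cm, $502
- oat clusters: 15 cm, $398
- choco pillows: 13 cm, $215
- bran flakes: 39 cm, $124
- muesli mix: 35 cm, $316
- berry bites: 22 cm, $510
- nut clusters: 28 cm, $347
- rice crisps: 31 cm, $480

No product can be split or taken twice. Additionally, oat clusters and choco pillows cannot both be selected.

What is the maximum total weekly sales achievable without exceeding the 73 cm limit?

Cinnamon oats + choco pillows + berry bites + nut clusters uses 72 of the 73 cm and totals 1546.

1546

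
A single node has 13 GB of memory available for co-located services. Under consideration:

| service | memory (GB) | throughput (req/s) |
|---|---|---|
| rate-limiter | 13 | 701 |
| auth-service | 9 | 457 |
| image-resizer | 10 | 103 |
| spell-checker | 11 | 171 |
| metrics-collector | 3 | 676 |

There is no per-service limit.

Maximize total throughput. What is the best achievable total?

2704

Best packing: 4×metrics-collector — 12 GB, 2704 total.
No other feasible combination exceeds 2704.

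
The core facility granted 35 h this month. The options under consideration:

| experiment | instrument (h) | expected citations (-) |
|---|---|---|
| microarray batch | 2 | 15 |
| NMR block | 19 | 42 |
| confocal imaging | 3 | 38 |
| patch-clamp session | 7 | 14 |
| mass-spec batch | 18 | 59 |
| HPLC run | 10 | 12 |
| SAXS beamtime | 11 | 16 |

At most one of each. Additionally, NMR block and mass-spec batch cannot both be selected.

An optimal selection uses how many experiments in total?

4

Optimal total is 128.
For example microarray batch + confocal imaging + mass-spec batch + SAXS beamtime achieves it, using 34 h.
Any selection reaching 128 contains exactly 4 experiments.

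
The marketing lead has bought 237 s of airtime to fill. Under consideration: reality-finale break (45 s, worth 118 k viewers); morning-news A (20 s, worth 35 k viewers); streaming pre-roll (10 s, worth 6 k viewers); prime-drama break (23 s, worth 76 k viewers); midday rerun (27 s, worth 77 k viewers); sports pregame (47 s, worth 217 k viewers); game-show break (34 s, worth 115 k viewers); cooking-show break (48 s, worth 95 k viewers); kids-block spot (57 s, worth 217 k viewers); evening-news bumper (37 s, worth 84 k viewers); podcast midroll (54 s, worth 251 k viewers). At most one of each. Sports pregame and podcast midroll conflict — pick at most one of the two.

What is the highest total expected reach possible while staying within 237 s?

Density check — podcast midroll 4.65, sports pregame 4.62, kids-block spot 3.81 are the best per s.
Reality-finale break + prime-drama break + midday rerun + sports pregame + game-show break + kids-block spot uses 233 of the 237 s and totals 820.
No other feasible combination exceeds 820.

820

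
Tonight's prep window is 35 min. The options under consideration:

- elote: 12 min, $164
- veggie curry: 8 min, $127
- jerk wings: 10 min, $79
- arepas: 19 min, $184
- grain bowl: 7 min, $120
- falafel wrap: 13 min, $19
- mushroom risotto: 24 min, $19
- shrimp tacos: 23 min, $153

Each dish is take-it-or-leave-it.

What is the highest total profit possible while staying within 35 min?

431

Taking the top-ratio dishes first gives elote + veggie curry + grain bowl for 411 (27 min).
Replace elote with arepas: the trade gains 20 net, giving 431 at 34 min.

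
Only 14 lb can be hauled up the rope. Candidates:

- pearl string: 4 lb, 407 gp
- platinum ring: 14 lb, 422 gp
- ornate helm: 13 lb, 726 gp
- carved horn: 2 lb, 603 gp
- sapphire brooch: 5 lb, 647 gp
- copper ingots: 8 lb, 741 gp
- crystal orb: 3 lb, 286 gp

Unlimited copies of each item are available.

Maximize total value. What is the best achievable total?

4221

The ratio ordering already packs tightly: 7×carved horn, 14 lb, 4221.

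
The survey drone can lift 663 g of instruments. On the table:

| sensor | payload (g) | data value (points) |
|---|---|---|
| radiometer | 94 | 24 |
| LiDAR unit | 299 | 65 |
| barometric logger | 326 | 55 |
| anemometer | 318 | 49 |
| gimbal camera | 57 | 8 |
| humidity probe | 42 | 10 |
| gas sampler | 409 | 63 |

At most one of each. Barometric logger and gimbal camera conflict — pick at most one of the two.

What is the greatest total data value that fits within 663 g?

124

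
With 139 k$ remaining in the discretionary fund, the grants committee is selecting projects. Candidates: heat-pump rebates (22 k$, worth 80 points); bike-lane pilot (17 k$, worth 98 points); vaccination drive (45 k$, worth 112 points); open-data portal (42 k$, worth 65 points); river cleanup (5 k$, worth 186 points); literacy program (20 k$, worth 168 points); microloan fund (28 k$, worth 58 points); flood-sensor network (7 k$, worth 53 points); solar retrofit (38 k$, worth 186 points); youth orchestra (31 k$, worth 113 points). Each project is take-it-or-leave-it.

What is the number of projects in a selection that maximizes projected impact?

6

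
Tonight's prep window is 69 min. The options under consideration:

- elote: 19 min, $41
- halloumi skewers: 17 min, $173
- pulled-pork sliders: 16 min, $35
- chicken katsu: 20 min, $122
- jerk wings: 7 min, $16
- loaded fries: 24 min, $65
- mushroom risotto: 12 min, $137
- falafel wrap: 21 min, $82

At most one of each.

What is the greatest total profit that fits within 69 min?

Filling by ratio: halloumi skewers + chicken katsu + jerk wings + mushroom risotto for 448, with 13 min left unused.
Dropping jerk wings frees 7 min; slotting in elote (19 min) lifts the total to 473 at 68 min.

473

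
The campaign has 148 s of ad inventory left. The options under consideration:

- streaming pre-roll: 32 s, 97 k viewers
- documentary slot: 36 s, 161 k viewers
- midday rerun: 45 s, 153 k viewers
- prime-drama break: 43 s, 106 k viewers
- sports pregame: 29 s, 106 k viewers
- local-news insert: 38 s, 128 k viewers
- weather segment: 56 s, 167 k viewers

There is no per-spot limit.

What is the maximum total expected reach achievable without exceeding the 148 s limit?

644

Best packing: 4×documentary slot — 144 s, 644 total.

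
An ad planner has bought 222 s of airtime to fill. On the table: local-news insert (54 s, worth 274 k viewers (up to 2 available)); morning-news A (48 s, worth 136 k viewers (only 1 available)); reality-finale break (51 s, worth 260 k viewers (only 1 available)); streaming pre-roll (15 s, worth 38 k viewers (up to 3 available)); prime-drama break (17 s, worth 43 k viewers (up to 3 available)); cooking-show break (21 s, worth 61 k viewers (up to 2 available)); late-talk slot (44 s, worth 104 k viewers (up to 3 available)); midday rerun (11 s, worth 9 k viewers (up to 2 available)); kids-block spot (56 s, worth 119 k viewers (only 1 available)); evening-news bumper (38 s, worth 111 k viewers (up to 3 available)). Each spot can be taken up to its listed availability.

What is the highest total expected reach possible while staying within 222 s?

Ranking by ratio (expected reach/s): reality-finale break 5.10, local-news insert 5.07, evening-news bumper 2.92, cooking-show break 2.90.
Filling by ratio: 2×local-news insert + reality-finale break + cooking-show break + evening-news bumper for 980, with 4 s left unused.
Replace cooking-show break and evening-news bumper with morning-news A + streaming pre-roll: the trade gains 2 net, giving 982 at 222 s.

982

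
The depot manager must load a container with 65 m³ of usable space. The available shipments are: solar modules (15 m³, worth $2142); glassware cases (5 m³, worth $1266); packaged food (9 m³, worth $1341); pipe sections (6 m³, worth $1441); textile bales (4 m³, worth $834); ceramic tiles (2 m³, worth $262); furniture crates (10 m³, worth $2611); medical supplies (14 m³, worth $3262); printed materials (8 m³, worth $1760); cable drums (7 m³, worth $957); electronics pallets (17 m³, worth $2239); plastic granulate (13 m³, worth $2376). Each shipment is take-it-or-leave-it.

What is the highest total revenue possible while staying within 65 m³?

Density check — furniture crates 261.10, glassware cases 253.20, pipe sections 240.17 are the best per m³.
Filling by ratio: glassware cases + pipe sections + textile bales + ceramic tiles + furniture crates + medical supplies + printed materials + plastic granulate for 13812, with 3 m³ left unused.
The 6 m³ tied up in textile bales and ceramic tiles is better spent on packaged food — total rises to 14057 (65 m³).
No other feasible combination exceeds 14057.

14057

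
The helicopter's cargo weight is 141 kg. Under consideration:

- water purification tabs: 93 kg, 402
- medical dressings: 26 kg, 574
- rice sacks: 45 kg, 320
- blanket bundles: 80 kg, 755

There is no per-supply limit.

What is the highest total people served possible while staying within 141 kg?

5×medical dressings uses 130 of the 141 kg and totals 2870.
No other feasible combination exceeds 2870.

2870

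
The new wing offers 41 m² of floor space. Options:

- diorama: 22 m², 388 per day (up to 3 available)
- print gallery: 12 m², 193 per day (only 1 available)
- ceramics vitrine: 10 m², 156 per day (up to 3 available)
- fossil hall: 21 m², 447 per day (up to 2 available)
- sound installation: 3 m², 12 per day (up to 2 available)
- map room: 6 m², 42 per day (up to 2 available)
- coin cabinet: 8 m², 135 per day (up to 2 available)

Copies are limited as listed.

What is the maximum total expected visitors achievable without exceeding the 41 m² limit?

Density check — fossil hall 21.29, diorama 17.64, coin cabinet 16.88 are the best per m².
The ratio heuristic lands on fossil hall + sound installation + 2×coin cabinet (729) but leaves 1 m² idle.
The 11 m² tied up in sound installation and coin cabinet is better spent on print gallery — total rises to 775 (41 m²).

775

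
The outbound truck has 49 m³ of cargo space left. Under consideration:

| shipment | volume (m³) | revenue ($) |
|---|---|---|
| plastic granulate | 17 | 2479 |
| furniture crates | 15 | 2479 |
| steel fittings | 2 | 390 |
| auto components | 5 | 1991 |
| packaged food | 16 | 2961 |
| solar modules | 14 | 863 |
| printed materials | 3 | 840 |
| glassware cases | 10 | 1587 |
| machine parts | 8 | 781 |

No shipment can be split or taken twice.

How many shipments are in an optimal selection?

The maximum revenue within 49 m³ is 9858.
furniture crates + auto components + packaged food + printed materials + glassware cases hits 9858 at 49 m³.
Any selection reaching 9858 contains exactly 5 shipments.

5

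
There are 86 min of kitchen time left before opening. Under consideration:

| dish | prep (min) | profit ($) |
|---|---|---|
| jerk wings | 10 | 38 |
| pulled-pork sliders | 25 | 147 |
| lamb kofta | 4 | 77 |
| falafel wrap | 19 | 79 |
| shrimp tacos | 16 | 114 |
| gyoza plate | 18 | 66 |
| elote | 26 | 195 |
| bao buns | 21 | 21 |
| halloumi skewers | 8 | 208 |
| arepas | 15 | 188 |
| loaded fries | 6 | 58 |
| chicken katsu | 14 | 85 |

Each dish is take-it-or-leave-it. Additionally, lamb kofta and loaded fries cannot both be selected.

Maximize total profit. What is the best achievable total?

Density check — halloumi skewers 26.00, lamb kofta 19.25, arepas 12.53 are the best per min.
Best packing: lamb kofta + shrimp tacos + elote + halloumi skewers + arepas + chicken katsu — 83 min, 867 total.
No other feasible combination exceeds 867.

867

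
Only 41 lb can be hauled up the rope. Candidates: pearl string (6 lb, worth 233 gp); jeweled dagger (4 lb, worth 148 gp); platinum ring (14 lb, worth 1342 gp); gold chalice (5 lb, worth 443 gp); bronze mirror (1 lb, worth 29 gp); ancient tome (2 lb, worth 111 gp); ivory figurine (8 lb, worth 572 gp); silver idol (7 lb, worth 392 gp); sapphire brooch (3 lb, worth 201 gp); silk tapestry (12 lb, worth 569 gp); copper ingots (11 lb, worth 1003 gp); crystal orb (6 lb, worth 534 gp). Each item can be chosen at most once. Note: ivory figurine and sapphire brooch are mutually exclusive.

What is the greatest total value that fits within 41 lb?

Platinum ring + gold chalice + ancient tome + sapphire brooch + copper ingots + crystal orb uses 41 of the 41 lb and totals 3634.
An exhaustive check of the 4096 subsets confirms 3634.

3634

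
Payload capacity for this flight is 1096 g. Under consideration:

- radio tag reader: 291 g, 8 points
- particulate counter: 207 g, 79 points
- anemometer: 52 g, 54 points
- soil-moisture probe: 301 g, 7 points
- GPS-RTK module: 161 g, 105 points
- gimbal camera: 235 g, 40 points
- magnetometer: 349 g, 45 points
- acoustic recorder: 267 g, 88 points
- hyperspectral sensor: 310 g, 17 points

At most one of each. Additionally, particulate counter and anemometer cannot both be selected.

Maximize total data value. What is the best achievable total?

Ranking by ratio (data value/g): anemometer 1.04, GPS-RTK module 0.65, particulate counter 0.38, acoustic recorder 0.33.
Anemometer + GPS-RTK module + gimbal camera + magnetometer + acoustic recorder uses 1064 of the 1096 g and totals 332.
Runner-up particulate counter + GPS-RTK module + magnetometer + acoustic recorder tops out at 317.

332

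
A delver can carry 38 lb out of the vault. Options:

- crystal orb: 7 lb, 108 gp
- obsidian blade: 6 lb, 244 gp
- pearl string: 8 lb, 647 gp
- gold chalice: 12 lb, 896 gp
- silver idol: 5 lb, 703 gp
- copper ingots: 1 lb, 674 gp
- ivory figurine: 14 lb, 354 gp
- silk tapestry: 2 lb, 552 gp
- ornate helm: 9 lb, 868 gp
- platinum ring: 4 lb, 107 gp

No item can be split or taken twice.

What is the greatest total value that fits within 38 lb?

4340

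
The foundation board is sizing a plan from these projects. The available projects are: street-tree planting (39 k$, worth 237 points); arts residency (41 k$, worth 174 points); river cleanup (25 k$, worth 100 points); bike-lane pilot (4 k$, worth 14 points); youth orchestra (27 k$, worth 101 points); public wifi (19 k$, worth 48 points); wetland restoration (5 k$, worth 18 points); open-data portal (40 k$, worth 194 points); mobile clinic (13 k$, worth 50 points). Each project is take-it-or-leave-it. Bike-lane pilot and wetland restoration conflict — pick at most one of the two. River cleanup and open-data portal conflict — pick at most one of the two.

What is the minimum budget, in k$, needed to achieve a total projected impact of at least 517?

Minimise k$ subject to total projected impact ≥ 517.
street-tree planting + youth orchestra + open-data portal reaches 532 using 106 k$.
Below 106 k$ the best achievable stays under 517.

106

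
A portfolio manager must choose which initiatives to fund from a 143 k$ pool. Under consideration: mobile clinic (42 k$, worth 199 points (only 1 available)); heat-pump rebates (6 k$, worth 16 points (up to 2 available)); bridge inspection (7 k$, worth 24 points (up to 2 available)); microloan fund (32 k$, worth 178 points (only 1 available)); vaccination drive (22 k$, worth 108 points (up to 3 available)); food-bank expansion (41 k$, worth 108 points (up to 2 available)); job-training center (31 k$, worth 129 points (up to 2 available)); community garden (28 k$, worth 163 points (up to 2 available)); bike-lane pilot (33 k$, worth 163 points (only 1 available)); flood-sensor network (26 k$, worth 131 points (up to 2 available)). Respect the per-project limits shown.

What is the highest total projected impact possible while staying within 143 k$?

775

Density check — community garden 5.82, microloan fund 5.56, flood-sensor network 5.04 are the best per k$.
Taking the top-ratio projects first gives microloan fund + 2×community garden + 2×flood-sensor network for 766 (140 k$).
Dropping 2×flood-sensor network frees 52 k$; slotting in vaccination drive + bike-lane pilot (55 k$) lifts the total to 775 at 143 k$.
That's the maximum — no swap from here does better than 775.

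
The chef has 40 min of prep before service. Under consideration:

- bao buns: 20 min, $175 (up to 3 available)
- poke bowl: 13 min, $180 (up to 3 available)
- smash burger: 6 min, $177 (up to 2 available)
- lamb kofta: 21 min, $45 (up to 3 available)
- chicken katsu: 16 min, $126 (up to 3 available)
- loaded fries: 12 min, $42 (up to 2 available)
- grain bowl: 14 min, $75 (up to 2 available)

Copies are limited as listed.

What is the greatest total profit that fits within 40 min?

714

The ratio ordering already packs tightly: 2×poke bowl + 2×smash burger, 38 min, 714.
Every other selection either busts 40 min or exceeds an availability limit or fails to beat 714.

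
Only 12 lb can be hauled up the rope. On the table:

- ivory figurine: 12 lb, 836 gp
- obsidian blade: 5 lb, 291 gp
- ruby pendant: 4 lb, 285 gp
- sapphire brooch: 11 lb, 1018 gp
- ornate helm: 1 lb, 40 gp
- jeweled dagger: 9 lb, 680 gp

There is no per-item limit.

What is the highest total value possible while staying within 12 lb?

The ratio ordering already packs tightly: sapphire brooch + ornate helm, 12 lb, 1058.
No other feasible combination exceeds 1058.

1058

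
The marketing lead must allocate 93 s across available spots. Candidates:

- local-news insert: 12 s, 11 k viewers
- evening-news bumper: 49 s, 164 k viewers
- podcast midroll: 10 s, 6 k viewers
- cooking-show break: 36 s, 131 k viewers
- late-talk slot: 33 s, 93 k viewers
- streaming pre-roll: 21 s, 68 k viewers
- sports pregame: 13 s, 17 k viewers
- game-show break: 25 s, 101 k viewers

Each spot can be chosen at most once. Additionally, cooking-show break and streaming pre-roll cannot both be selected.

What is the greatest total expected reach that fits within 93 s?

Taking evening-news bumper + cooking-show break: 85 s used, 295 in expected reach.
That's the maximum — no feasible swap from here does better than 295.

295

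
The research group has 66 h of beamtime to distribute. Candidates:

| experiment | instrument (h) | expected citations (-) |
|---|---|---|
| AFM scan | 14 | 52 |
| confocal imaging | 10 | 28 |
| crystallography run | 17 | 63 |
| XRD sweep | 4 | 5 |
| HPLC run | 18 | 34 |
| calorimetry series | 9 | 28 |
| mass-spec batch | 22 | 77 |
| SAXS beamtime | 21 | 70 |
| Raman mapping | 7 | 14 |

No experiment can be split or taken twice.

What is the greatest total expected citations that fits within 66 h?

By expected citations per h: AFM scan 3.71, crystallography run 3.71, mass-spec batch 3.50, SAXS beamtime 3.33 lead.
Taking the top-ratio experiments first gives AFM scan + crystallography run + XRD sweep + calorimetry series + mass-spec batch for 225 (66 h).
The 21 h tied up in crystallography run and XRD sweep is better spent on SAXS beamtime — total rises to 227 (66 h).

227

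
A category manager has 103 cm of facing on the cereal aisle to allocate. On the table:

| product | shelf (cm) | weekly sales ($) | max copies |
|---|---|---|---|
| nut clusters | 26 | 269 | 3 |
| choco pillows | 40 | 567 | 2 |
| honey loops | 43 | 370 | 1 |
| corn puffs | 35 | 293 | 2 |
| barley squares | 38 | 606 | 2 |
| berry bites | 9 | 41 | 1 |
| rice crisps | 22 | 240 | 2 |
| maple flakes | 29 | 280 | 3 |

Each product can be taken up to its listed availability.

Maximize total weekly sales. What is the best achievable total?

1481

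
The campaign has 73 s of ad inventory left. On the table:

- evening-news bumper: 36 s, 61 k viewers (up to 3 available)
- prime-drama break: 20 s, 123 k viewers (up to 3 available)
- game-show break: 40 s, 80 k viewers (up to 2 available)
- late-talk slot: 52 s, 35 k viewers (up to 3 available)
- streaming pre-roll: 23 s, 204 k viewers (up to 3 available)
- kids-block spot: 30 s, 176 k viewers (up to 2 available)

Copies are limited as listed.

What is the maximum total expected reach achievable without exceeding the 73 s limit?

612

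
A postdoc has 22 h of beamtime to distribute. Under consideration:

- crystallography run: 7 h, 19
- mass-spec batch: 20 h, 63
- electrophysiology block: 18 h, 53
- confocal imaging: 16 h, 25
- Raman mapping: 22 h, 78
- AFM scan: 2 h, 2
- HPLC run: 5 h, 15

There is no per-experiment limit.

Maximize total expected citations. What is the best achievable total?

By expected citations per h: Raman mapping 3.55, mass-spec batch 3.15, HPLC run 3.00, electrophysiology block 2.94 lead.
Best packing: Raman mapping — 22 h, 78 total.

78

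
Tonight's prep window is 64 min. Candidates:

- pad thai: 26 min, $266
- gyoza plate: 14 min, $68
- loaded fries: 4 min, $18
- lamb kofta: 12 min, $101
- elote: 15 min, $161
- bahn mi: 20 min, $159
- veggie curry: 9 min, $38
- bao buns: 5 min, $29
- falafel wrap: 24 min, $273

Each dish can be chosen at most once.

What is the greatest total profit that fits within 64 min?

640

By profit per min: falafel wrap 11.38, elote 10.73, pad thai 10.23 lead.
Greedy by ratio would take loaded fries + lamb kofta + elote + bao buns + falafel wrap: 60 min used, total 582.
The 24 min tied up in loaded fries and elote and bao buns is better spent on pad thai — total rises to 640 (62 min).
No other feasible combination exceeds 640.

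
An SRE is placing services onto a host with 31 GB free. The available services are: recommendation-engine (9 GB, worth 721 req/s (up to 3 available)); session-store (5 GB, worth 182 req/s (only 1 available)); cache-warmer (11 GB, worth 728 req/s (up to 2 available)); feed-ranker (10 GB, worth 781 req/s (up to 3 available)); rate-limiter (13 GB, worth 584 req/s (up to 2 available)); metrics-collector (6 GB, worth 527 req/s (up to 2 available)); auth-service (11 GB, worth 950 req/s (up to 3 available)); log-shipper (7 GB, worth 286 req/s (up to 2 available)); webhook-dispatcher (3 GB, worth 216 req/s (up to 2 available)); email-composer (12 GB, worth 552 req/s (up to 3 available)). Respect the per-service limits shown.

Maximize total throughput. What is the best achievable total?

2643

Greedy by ratio would take 2×metrics-collector + auth-service + 2×webhook-dispatcher: 29 GB used, total 2436.
Replace metrics-collector and webhook-dispatcher with auth-service: the trade gains 207 net, giving 2643 at 31 GB.
That's the maximum — no swap from here does better than 2643.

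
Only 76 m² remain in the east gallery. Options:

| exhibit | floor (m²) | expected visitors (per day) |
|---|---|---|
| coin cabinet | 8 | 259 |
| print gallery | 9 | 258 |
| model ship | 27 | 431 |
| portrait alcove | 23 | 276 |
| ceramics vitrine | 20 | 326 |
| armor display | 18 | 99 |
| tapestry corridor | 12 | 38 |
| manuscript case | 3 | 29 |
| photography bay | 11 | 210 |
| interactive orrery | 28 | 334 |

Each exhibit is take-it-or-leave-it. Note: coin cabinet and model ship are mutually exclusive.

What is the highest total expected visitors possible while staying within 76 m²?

1387

Best packing: coin cabinet + print gallery + ceramics vitrine + photography bay + interactive orrery — 76 m², 1387 total.
Next best is coin cabinet + print gallery + portrait alcove + ceramics vitrine + manuscript case + photography bay at 1358 (74 m²) — short by 29.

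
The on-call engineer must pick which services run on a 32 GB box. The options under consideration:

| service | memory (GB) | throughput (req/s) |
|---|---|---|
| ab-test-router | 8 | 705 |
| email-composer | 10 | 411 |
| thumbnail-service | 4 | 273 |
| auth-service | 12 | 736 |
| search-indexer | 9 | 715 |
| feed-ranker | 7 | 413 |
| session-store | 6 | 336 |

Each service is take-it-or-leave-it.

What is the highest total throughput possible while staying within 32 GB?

2169

A density-first pass picks ab-test-router + thumbnail-service + search-indexer + feed-ranker — 2106 at 28 GB.
The 4 GB tied up in thumbnail-service is better spent on session-store — total rises to 2169 (30 GB).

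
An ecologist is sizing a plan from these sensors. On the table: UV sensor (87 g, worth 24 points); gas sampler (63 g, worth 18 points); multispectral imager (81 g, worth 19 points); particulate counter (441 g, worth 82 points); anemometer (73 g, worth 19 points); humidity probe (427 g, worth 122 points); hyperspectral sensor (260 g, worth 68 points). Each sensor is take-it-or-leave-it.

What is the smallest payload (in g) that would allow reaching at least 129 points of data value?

483

Look for the lowest-payload combination reaching 129.
UV sensor + gas sampler + anemometer + hyperspectral sensor: 129 data value at 483 g.
Below 483 g the best achievable stays under 129.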